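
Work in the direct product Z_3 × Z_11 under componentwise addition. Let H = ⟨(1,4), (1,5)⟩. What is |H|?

33

|⟨(1,4)⟩| = 33 and |⟨(1,5)⟩| = 33, so |H| is a multiple of lcm(33, 33) = 33 and divides |G| = 33.
Closing {(1,4), (1,5)} under the group operation gives all of G, so |H| = 33.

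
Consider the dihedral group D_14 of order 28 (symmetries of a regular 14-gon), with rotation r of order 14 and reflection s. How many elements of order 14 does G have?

6

The elements of order 14 are: r, r^3, r^5, r^9, r^11, r^13.
That's 6.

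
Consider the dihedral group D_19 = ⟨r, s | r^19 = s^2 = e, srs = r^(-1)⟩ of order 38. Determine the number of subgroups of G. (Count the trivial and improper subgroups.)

|G| = 38, so by Lagrange every subgroup order divides 38. Divisors: 1, 2, 19, 38.
Subgroups by order — order 1: 1; order 2: 19; order 19: 1; order 38: 1.
Total: 1 + 19 + 1 + 1 = 22.

22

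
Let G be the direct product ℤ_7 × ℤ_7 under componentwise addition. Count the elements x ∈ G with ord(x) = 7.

An element (a,b) has order lcm(ord(a), ord(b)); count pairs with lcm equal to 7.
Enumerating gives 48 such elements.

48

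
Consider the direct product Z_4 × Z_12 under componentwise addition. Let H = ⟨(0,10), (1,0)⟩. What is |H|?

|⟨(0,10)⟩| = 6 and |⟨(1,0)⟩| = 4, so |H| is a multiple of lcm(6, 4) = 12 and divides |G| = 48.
Closing under the operation: H = {(0,0), (0,2), (0,4), (0,6), (0,8), (0,10), (1,0), (1,2), (1,4), (1,6), (1,8), (1,10), (2,0), (2,2), (2,4), (2,6), (2,8), (2,10), (3,0), (3,2), (3,4), (3,6), (3,8), (3,10)}, so |H| = 24.

24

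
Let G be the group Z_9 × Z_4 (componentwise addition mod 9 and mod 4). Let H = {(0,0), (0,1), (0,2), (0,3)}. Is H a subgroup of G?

Yes

|H| = 4 divides |G| = 36, consistent with Lagrange.
H contains the identity, every element's inverse is in H, and H is closed under +: it is a subgroup.
In fact H = ⟨(0,1)⟩.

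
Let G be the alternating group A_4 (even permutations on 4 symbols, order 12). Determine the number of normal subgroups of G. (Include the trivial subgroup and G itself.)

3

G has 10 subgroups. Checking conjugation-invariance by order — order 1: 1/1 normal; order 2: 0/3 normal; order 3: 0/4 normal; order 4: 1/1 normal; order 12: 1/1 normal.
Total normal subgroups: 3.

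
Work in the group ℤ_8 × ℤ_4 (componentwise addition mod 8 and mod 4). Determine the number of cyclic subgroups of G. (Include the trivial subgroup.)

A cyclic subgroup of order d is generated by each of its φ(d) elements of order d, so the cyclic subgroups of order d number (#elements of order d)/φ(d).
Cyclic subgroups by order — order 1: 1; order 2: 3; order 4: 6; order 8: 4.
Total: 14.

14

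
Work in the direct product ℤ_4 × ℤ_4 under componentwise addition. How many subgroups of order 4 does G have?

|G| = 16 and 4 | 16, so subgroups of order 4 are possible by Lagrange.
The subgroups of order 4 are: {(0,0), (0,1), (0,2), (0,3)}; {(0,0), (0,2), (2,0), (2,2)}; {(0,0), (0,2), (2,1), (2,3)}; {(0,0), (1,0), (2,0), (3,0)}; … (7 in all).
So G has 7 subgroups of order 4.

7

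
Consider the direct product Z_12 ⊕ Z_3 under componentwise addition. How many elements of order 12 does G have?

16

An element (a,b) has order lcm(ord(a), ord(b)); count pairs with lcm equal to 12.
Enumerating gives 16 such elements.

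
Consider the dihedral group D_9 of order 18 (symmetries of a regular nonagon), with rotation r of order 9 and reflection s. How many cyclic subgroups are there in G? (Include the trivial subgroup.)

12

Group the elements of G by the cyclic subgroup they generate; each cyclic subgroup of order d accounts for φ(d) elements.
Cyclic subgroups by order — order 1: 1; order 2: 9; order 3: 1; order 9: 1.
Total: 12.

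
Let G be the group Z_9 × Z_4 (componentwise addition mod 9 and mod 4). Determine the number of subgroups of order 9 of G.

|G| = 36 and 9 | 36, so subgroups of order 9 are possible by Lagrange.
The subgroups of order 9 are: {(0,0), (1,0), (2,0), (3,0), (4,0), (5,0), (6,0), (7,0), (8,0)}.
So G has 1 subgroup of order 9.

1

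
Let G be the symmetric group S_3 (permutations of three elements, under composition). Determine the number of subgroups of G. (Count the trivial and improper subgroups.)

6

|G| = 6, so by Lagrange every subgroup order divides 6. Divisors: 1, 2, 3, 6.
Subgroups by order — order 1: 1; order 2: 3; order 3: 1; order 6: 1.
Total: 1 + 3 + 1 + 1 = 6.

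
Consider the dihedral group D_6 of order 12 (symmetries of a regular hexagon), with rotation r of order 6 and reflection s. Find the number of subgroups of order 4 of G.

|G| = 12 and 4 | 12, so subgroups of order 4 are possible by Lagrange.
The subgroups of order 4 are: {e, r^3, r^2s, r^5s}; {e, r^3, s, r^3s}; {e, r^3, rs, r^4s}.
So G has 3 subgroups of order 4.

3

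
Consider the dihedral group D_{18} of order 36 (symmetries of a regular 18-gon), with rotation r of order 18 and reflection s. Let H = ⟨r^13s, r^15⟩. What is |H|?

|⟨r^13s⟩| = 2 and |⟨r^15⟩| = 6, so |H| is a multiple of lcm(2, 6) = 6 and divides |G| = 36.
Closing under the operation: H = {e, r^3, r^6, r^9, r^12, r^15, rs, r^4s, r^7s, r^10s, r^13s, r^16s}, so |H| = 12.

12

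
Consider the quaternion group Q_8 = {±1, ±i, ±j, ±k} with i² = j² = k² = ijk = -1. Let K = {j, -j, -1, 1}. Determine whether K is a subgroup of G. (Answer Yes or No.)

|K| = 4 divides |G| = 8, consistent with Lagrange.
K contains the identity, every element's inverse is in K, and K is closed under ·: it is a subgroup.
In fact K = ⟨j⟩.

Yes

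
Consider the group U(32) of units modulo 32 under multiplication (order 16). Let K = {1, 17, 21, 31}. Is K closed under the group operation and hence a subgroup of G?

No

21 ∈ K but its inverse 29 ∉ K, so K is not a subgroup.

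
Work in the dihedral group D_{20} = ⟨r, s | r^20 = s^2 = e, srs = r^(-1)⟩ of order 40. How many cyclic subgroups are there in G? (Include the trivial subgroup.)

26

Group the elements of G by the cyclic subgroup they generate; each cyclic subgroup of order d accounts for φ(d) elements.
Cyclic subgroups by order — order 1: 1; order 2: 21; order 4: 1; order 5: 1; order 10: 1; order 20: 1.
Total: 26.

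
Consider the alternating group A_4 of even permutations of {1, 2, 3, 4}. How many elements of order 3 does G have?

The elements of order 3 are: (2 3 4), (2 4 3), (1 2 3), (1 2 4), (1 3 2), (1 3 4), (1 4 2), (1 4 3).
That's 8.

8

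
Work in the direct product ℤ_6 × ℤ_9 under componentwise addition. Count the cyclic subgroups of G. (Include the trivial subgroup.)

A cyclic subgroup of order d is generated by each of its φ(d) elements of order d, so the cyclic subgroups of order d number (#elements of order d)/φ(d).
Cyclic subgroups by order — order 1: 1; order 2: 1; order 3: 4; order 6: 4; order 9: 3; order 18: 3.
Total: 16.

16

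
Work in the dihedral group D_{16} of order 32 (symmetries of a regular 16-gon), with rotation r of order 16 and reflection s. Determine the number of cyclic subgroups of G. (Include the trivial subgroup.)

Each element a generates a cyclic subgroup ⟨a⟩; distinct elements may generate the same one (a cyclic group of order d has φ(d) generators).
Cyclic subgroups by order — order 1: 1; order 2: 17; order 4: 1; order 8: 1; order 16: 1.
Total: 21.

21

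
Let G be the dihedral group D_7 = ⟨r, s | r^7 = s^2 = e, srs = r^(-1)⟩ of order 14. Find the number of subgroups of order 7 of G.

|G| = 14 and 7 | 14, so subgroups of order 7 are possible by Lagrange.
The subgroups of order 7 are: {e, r, r^2, r^3, r^4, r^5, r^6}.
So G has 1 subgroup of order 7.

1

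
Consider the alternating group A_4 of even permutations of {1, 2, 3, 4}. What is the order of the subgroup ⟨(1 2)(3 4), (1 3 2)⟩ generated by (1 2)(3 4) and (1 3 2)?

12

|⟨(1 2)(3 4)⟩| = 2 and |⟨(1 3 2)⟩| = 3, so |H| is a multiple of lcm(2, 3) = 6 and divides |G| = 12.
Closing {(1 2)(3 4), (1 3 2)} under the group operation gives all of G, so |H| = 12.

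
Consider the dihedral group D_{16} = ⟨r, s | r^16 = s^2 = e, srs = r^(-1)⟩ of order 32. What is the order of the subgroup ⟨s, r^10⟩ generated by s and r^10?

|⟨s⟩| = 2 and |⟨r^10⟩| = 8, so |H| is a multiple of lcm(2, 8) = 8 and divides |G| = 32.
Closing under the operation: H = {e, r^2, r^4, r^6, r^8, r^10, r^12, r^14, s, r^2s, r^4s, r^6s, r^8s, r^10s, r^12s, r^14s}, so |H| = 16.

16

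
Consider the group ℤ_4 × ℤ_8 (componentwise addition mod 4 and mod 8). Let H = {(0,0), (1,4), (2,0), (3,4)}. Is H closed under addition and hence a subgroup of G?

Yes

|H| = 4 divides |G| = 32, consistent with Lagrange.
H contains the identity, every element's inverse is in H, and H is closed under +: it is a subgroup.
In fact H = ⟨(3,4)⟩.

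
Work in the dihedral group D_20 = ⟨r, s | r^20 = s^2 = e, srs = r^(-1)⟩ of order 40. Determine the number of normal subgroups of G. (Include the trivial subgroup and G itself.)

G has 48 subgroups. Checking conjugation-invariance by order — order 1: 1/1 normal; order 2: 1/21 normal; order 4: 1/11 normal; order 5: 1/1 normal; order 8: 0/5 normal; order 10: 1/5 normal; order 20: 3/3 normal; order 40: 1/1 normal.
Total normal subgroups: 9.

9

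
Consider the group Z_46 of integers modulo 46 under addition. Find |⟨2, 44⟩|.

23

|⟨2⟩| = 23 and |⟨44⟩| = 23, so |H| is a multiple of lcm(23, 23) = 23 and divides |G| = 46.
Closing under the operation: H = {0, 2, 4, 6, 8, 10, 12, 14, 16, 18, 20, 22, 24, 26, 28, 30, 32, 34, 36, 38, 40, 42, 44}, so |H| = 23.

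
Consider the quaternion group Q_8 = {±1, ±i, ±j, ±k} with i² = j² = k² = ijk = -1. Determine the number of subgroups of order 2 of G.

1

|G| = 8 and 2 | 8, so subgroups of order 2 are possible by Lagrange.
The subgroups of order 2 are: {1, -1}.
So G has 1 subgroup of order 2.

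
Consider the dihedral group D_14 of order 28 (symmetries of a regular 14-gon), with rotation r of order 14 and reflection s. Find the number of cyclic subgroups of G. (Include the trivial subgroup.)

18

Group the elements of G by the cyclic subgroup they generate; each cyclic subgroup of order d accounts for φ(d) elements.
Cyclic subgroups by order — order 1: 1; order 2: 15; order 7: 1; order 14: 1.
Total: 18.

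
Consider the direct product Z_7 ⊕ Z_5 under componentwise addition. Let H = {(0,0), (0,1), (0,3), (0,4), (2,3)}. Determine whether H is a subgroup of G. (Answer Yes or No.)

No

(2,3) ∈ H but its inverse (5,2) ∉ H, so H is not a subgroup.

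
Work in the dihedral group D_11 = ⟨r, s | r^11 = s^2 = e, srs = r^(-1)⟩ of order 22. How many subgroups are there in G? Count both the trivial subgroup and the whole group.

14

|G| = 22, so by Lagrange every subgroup order divides 22. Divisors: 1, 2, 11, 22.
Subgroups by order — order 1: 1; order 2: 11; order 11: 1; order 22: 1.
Total: 1 + 11 + 1 + 1 = 14.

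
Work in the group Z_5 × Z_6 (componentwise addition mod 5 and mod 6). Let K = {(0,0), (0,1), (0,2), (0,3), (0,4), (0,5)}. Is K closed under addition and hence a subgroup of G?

|K| = 6 divides |G| = 30, consistent with Lagrange.
K contains the identity, every element's inverse is in K, and K is closed under +: it is a subgroup.
In fact K = ⟨(0,1)⟩.

Yes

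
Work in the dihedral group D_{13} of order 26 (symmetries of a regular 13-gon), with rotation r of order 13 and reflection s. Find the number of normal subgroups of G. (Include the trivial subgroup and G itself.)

G has 16 subgroups. Checking conjugation-invariance by order — order 1: 1/1 normal; order 2: 0/13 normal; order 13: 1/1 normal; order 26: 1/1 normal.
Total normal subgroups: 3.

3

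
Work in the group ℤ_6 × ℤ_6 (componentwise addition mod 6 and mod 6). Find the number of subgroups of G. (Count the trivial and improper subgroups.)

|G| = 36, so by Lagrange every subgroup order divides 36. Divisors: 1, 2, 3, 4, 6, 9, 12, 18, 36.
Subgroups by order — order 1: 1; order 2: 3; order 3: 4; order 4: 1; order 6: 12; order 9: 1; order 12: 4; order 18: 3; order 36: 1.
Total: 1 + 3 + 4 + 1 + 12 + 1 + 4 + 3 + 1 = 30.

30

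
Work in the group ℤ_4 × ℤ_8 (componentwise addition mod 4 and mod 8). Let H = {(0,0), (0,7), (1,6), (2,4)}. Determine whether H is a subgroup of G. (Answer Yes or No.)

(0,7) ∈ H but its inverse (0,1) ∉ H, so H is not a subgroup.

No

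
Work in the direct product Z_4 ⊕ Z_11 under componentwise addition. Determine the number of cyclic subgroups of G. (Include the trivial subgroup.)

Group the elements of G by the cyclic subgroup they generate; each cyclic subgroup of order d accounts for φ(d) elements.
Cyclic subgroups by order — order 1: 1; order 2: 1; order 4: 1; order 11: 1; order 22: 1; order 44: 1.
Total: 6.

6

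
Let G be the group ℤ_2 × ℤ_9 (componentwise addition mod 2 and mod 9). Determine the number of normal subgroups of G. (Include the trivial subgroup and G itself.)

G is abelian, so every subgroup is normal.
G has 6 subgroups in total, hence 6 normal subgroups.

6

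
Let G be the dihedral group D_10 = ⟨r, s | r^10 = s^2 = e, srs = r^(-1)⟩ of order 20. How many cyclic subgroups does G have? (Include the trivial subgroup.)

14

Group the elements of G by the cyclic subgroup they generate; each cyclic subgroup of order d accounts for φ(d) elements.
Cyclic subgroups by order — order 1: 1; order 2: 11; order 5: 1; order 10: 1.
Total: 14.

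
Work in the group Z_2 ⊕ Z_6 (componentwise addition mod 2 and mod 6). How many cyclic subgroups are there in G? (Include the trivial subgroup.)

A cyclic subgroup of order d is generated by each of its φ(d) elements of order d, so the cyclic subgroups of order d number (#elements of order d)/φ(d).
Cyclic subgroups by order — order 1: 1; order 2: 3; order 3: 1; order 6: 3.
Total: 8.

8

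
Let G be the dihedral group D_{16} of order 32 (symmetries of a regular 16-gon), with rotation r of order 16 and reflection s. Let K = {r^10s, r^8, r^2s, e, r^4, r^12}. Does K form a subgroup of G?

No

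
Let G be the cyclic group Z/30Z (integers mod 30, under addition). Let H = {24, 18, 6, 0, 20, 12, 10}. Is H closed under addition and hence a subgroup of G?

|H| = 7 does not divide |G| = 30, so by Lagrange H is not a subgroup.

No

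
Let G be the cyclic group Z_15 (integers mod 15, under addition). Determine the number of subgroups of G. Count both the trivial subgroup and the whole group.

4

Subgroups of the cyclic group Z_15 correspond bijectively to divisors of 15.
Divisors of 15: 1, 3, 5, 15.
So Z_15 has 4 subgroups.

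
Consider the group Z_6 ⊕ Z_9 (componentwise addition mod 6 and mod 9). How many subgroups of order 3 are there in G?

|G| = 54 and 3 | 54, so subgroups of order 3 are possible by Lagrange.
The subgroups of order 3 are: {(0,0), (0,3), (0,6)}; {(0,0), (2,0), (4,0)}; {(0,0), (2,3), (4,6)}; {(0,0), (2,6), (4,3)}.
So G has 4 subgroups of order 3.

4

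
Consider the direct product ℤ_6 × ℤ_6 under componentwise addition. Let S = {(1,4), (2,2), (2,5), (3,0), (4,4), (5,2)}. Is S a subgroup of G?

The identity (0,0) ∉ S, so S is not a subgroup.

No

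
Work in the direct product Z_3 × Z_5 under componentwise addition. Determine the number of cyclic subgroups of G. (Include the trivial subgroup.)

4

Group the elements of G by the cyclic subgroup they generate; each cyclic subgroup of order d accounts for φ(d) elements.
Cyclic subgroups by order — order 1: 1; order 3: 1; order 5: 1; order 15: 1.
Total: 4.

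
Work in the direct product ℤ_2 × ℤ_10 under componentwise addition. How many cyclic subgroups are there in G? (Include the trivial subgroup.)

8

Group the elements of G by the cyclic subgroup they generate; each cyclic subgroup of order d accounts for φ(d) elements.
Cyclic subgroups by order — order 1: 1; order 2: 3; order 5: 1; order 10: 3.
Total: 8.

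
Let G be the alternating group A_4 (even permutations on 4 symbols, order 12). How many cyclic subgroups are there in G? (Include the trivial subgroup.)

A cyclic subgroup of order d is generated by each of its φ(d) elements of order d, so the cyclic subgroups of order d number (#elements of order d)/φ(d).
Cyclic subgroups by order — order 1: 1; order 2: 3; order 3: 4.
Total: 8.

8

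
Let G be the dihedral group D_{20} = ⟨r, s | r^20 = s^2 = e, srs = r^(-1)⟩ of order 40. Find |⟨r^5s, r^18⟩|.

20

|⟨r^5s⟩| = 2 and |⟨r^18⟩| = 10, so |H| is a multiple of lcm(2, 10) = 10 and divides |G| = 40.
Closing under the operation: H = {e, r^2, r^4, r^6, r^8, r^10, r^12, r^14, r^16, r^18, rs, r^3s, r^5s, r^7s, r^9s, r^11s, r^13s, r^15s, r^17s, r^19s}, so |H| = 20.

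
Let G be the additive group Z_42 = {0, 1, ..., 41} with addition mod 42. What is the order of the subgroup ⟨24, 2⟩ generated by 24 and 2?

21

|⟨24⟩| = 7 and |⟨2⟩| = 21, so |H| is a multiple of lcm(7, 21) = 21 and divides |G| = 42.
Closing under the operation: H = {0, 2, 4, 6, 8, 10, 12, 14, 16, 18, 20, 22, 24, 26, 28, 30, 32, 34, 36, 38, 40}, so |H| = 21.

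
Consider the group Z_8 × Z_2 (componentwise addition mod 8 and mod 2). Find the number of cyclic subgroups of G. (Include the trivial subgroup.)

Group the elements of G by the cyclic subgroup they generate; each cyclic subgroup of order d accounts for φ(d) elements.
Cyclic subgroups by order — order 1: 1; order 2: 3; order 4: 2; order 8: 2.
Total: 8.

8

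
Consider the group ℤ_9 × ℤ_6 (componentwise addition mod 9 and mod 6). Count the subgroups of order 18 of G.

|G| = 54 and 18 | 54, so subgroups of order 18 are possible by Lagrange.
The subgroups of order 18 are: {(0,0), (0,1), (0,2), (0,3), (0,4), (0,5), (3,0), (3,1), (3,2), (3,3), (3,4), (3,5), (6,0), (6,1), (6,2), (6,3), (6,4), (6,5)}; {(0,0), (0,3), (1,0), (1,3), (2,0), (2,3), (3,0), (3,3), (4,0), (4,3), (5,0), (5,3), (6,0), (6,3), (7,0), (7,3), (8,0), (8,3)}; {(0,0), (0,3), (1,1), (1,4), (2,2), (2,5), (3,0), (3,3), (4,1), (4,4), (5,2), (5,5), (6,0), (6,3), (7,1), (7,4), (8,2), (8,5)}; {(0,0), (0,3), (1,2), (1,5), (2,1), (2,4), (3,0), (3,3), (4,2), (4,5), (5,1), (5,4), (6,0), (6,3), (7,2), (7,5), (8,1), (8,4)}.
So G has 4 subgroups of order 18.

4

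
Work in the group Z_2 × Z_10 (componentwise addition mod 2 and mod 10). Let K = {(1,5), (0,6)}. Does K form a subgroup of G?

No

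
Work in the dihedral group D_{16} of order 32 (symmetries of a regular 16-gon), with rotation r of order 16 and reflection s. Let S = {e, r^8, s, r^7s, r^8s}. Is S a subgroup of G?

|S| = 5 does not divide |G| = 32, so by Lagrange S is not a subgroup.

No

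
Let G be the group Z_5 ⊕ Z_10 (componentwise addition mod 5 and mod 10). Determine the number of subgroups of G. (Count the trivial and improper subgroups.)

16

|G| = 50, so by Lagrange every subgroup order divides 50. Divisors: 1, 2, 5, 10, 25, 50.
Subgroups by order — order 1: 1; order 2: 1; order 5: 6; order 10: 6; order 25: 1; order 50: 1.
Total: 1 + 1 + 6 + 6 + 1 + 1 = 16.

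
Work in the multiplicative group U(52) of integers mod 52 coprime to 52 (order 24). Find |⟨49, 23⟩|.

12

|⟨49⟩| = 6 and |⟨23⟩| = 6, so |H| is a multiple of lcm(6, 6) = 6 and divides |G| = 24.
Closing under the operation: H = {1, 3, 9, 17, 23, 25, 27, 29, 35, 43, 49, 51}, so |H| = 12.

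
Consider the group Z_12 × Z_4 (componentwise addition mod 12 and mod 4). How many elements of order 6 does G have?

6

An element (a,b) has order lcm(ord(a), ord(b)); count pairs with lcm equal to 6.
Enumerating gives 6 such elements.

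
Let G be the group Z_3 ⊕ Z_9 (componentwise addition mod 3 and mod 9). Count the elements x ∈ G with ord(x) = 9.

18

An element (a,b) has order lcm(ord(a), ord(b)); count pairs with lcm equal to 9.
Enumerating gives 18 such elements.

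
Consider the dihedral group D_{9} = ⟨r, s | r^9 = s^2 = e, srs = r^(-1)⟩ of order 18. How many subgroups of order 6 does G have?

3

|G| = 18 and 6 | 18, so subgroups of order 6 are possible by Lagrange.
The subgroups of order 6 are: {e, r^3, r^6, r^2s, r^5s, r^8s}; {e, r^3, r^6, s, r^3s, r^6s}; {e, r^3, r^6, rs, r^4s, r^7s}.
So G has 3 subgroups of order 6.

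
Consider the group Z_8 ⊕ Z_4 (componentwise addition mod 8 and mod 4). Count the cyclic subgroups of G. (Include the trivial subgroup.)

14

A cyclic subgroup of order d is generated by each of its φ(d) elements of order d, so the cyclic subgroups of order d number (#elements of order d)/φ(d).
Cyclic subgroups by order — order 1: 1; order 2: 3; order 4: 6; order 8: 4.
Total: 14.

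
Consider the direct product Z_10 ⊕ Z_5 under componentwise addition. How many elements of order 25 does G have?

0

An element (a,b) has order lcm(ord(a), ord(b)); count pairs with lcm equal to 25.
Enumerating gives 0 such elements.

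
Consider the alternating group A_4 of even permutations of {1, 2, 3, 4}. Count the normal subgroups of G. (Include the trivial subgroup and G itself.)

3

G has 10 subgroups. Checking conjugation-invariance by order — order 1: 1/1 normal; order 2: 0/3 normal; order 3: 0/4 normal; order 4: 1/1 normal; order 12: 1/1 normal.
Total normal subgroups: 3.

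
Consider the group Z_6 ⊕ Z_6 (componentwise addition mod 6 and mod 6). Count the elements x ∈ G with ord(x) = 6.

24

An element (a,b) has order lcm(ord(a), ord(b)); count pairs with lcm equal to 6.
Enumerating gives 24 such elements.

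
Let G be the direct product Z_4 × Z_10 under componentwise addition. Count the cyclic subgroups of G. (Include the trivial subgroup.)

A cyclic subgroup of order d is generated by each of its φ(d) elements of order d, so the cyclic subgroups of order d number (#elements of order d)/φ(d).
Cyclic subgroups by order — order 1: 1; order 2: 3; order 4: 2; order 5: 1; order 10: 3; order 20: 2.
Total: 12.

12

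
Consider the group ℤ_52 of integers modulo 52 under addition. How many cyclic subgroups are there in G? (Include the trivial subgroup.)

A cyclic subgroup of order d is generated by each of its φ(d) elements of order d, so the cyclic subgroups of order d number (#elements of order d)/φ(d).
Cyclic subgroups by order — order 1: 1; order 2: 1; order 4: 1; order 13: 1; order 26: 1; order 52: 1.
Total: 6.

6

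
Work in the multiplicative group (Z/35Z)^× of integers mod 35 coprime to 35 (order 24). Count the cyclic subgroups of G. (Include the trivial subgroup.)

12

Group the elements of G by the cyclic subgroup they generate; each cyclic subgroup of order d accounts for φ(d) elements.
Cyclic subgroups by order — order 1: 1; order 2: 3; order 3: 1; order 4: 2; order 6: 3; order 12: 2.
Total: 12.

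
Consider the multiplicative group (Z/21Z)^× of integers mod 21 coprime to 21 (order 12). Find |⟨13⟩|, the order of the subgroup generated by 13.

2

Compute successive powers of 13 mod 21: 13, 1; 13^2 ≡ 1 (mod 21).
So |⟨13⟩| = 2.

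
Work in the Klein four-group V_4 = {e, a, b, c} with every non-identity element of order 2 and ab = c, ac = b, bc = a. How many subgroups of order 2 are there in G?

|G| = 4 and 2 | 4, so subgroups of order 2 are possible by Lagrange.
The subgroups of order 2 are: {e, a}; {e, b}; {e, c}.
So G has 3 subgroups of order 2.

3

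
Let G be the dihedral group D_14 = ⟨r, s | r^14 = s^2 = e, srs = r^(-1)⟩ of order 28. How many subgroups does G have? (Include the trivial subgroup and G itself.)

28

|G| = 28, so by Lagrange every subgroup order divides 28. Divisors: 1, 2, 4, 7, 14, 28.
Subgroups by order — order 1: 1; order 2: 15; order 4: 7; order 7: 1; order 14: 3; order 28: 1.
Total: 1 + 15 + 7 + 1 + 3 + 1 = 28.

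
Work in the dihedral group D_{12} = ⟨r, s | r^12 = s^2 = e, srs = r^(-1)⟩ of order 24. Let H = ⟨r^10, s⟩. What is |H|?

|⟨r^10⟩| = 6 and |⟨s⟩| = 2, so |H| is a multiple of lcm(6, 2) = 6 and divides |G| = 24.
Closing under the operation: H = {e, r^2, r^4, r^6, r^8, r^10, s, r^2s, r^4s, r^6s, r^8s, r^10s}, so |H| = 12.

12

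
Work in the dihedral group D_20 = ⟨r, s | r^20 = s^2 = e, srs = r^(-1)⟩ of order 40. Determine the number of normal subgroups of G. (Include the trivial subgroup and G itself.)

G has 48 subgroups. Checking conjugation-invariance by order — order 1: 1/1 normal; order 2: 1/21 normal; order 4: 1/11 normal; order 5: 1/1 normal; order 8: 0/5 normal; order 10: 1/5 normal; order 20: 3/3 normal; order 40: 1/1 normal.
Total normal subgroups: 9.

9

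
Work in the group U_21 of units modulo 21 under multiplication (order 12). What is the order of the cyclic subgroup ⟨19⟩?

Compute successive powers of 19 mod 21: 19, 4, 13, 16, 10, 1; 19^6 ≡ 1 (mod 21).
So |⟨19⟩| = 6.

6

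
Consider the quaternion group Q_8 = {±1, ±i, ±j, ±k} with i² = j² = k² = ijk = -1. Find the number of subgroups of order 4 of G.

3

|G| = 8 and 4 | 8, so subgroups of order 4 are possible by Lagrange.
The subgroups of order 4 are: {1, -1, i, -i}; {1, -1, j, -j}; {1, -1, k, -k}.
So G has 3 subgroups of order 4.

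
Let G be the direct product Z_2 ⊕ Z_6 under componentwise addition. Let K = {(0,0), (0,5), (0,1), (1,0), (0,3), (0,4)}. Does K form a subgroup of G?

(0,4) ∈ K but its inverse (0,2) ∉ K, so K is not a subgroup.

No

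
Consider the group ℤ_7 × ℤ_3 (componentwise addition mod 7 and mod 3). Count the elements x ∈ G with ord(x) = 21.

An element (a,b) has order lcm(ord(a), ord(b)); count pairs with lcm equal to 21.
Enumerating gives 12 such elements.

12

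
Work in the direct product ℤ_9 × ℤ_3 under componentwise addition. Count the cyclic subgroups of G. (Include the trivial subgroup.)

Group the elements of G by the cyclic subgroup they generate; each cyclic subgroup of order d accounts for φ(d) elements.
Cyclic subgroups by order — order 1: 1; order 3: 4; order 9: 3.
Total: 8.

8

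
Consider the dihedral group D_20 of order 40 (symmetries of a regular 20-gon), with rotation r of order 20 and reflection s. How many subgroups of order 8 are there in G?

5

|G| = 40 and 8 | 40, so subgroups of order 8 are possible by Lagrange.
The subgroups of order 8 are: {e, r^5, r^10, r^15, s, r^5s, r^10s, r^15s}; {e, r^5, r^10, r^15, rs, r^6s, r^11s, r^16s}; {e, r^5, r^10, r^15, r^2s, r^7s, r^12s, r^17s}; {e, r^5, r^10, r^15, r^3s, r^8s, r^13s, r^18s}; … (5 in all).
So G has 5 subgroups of order 8.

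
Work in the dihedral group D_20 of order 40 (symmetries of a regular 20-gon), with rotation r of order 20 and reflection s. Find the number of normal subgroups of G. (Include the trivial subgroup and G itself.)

9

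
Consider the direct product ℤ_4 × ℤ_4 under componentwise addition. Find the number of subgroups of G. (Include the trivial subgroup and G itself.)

|G| = 16, so by Lagrange every subgroup order divides 16. Divisors: 1, 2, 4, 8, 16.
Subgroups by order — order 1: 1; order 2: 3; order 4: 7; order 8: 3; order 16: 1.
Total: 1 + 3 + 7 + 3 + 1 = 15.

15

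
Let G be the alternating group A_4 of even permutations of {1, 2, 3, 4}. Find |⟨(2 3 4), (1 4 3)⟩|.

|⟨(2 3 4)⟩| = 3 and |⟨(1 4 3)⟩| = 3, so |H| is a multiple of lcm(3, 3) = 3 and divides |G| = 12.
Closing {(2 3 4), (1 4 3)} under the group operation gives all of G, so |H| = 12.

12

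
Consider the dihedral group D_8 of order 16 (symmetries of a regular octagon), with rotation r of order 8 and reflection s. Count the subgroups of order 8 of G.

|G| = 16 and 8 | 16, so subgroups of order 8 are possible by Lagrange.
The subgroups of order 8 are: {e, r, r^2, r^3, r^4, r^5, r^6, r^7}; {e, r^2, r^4, r^6, s, r^2s, r^4s, r^6s}; {e, r^2, r^4, r^6, rs, r^3s, r^5s, r^7s}.
So G has 3 subgroups of order 8.

3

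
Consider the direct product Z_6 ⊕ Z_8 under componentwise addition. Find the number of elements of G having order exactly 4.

An element (a,b) has order lcm(ord(a), ord(b)); count pairs with lcm equal to 4.
Enumerating gives 4 such elements.

4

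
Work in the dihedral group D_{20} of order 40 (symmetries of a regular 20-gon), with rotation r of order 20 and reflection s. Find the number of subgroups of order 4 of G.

11

|G| = 40 and 4 | 40, so subgroups of order 4 are possible by Lagrange.
The subgroups of order 4 are: {e, r^10, s, r^10s}; {e, r^10, rs, r^11s}; {e, r^10, r^2s, r^12s}; {e, r^10, r^3s, r^13s}; … (11 in all).
So G has 11 subgroups of order 4.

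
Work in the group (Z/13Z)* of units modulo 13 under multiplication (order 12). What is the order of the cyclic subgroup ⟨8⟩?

4

Compute successive powers of 8 mod 13: 8, 12, 5, 1; 8^4 ≡ 1 (mod 13).
So |⟨8⟩| = 4.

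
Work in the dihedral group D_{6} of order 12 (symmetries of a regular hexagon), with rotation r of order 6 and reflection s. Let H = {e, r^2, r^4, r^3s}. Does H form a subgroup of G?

Closure fails: r^4 · r^3s = rs ∉ H. So H is not a subgroup.

No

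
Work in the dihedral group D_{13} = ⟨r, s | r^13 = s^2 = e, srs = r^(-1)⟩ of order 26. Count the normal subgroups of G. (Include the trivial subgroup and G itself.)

G has 16 subgroups. Checking conjugation-invariance by order — order 1: 1/1 normal; order 2: 0/13 normal; order 13: 1/1 normal; order 26: 1/1 normal.
Total normal subgroups: 3.

3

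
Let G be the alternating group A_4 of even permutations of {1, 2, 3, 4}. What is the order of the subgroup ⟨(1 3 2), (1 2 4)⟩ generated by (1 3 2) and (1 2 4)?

12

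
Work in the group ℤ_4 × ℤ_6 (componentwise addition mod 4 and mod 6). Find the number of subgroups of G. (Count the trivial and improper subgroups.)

|G| = 24, so by Lagrange every subgroup order divides 24. Divisors: 1, 2, 3, 4, 6, 8, 12, 24.
Subgroups by order — order 1: 1; order 2: 3; order 3: 1; order 4: 3; order 6: 3; order 8: 1; order 12: 3; order 24: 1.
Total: 1 + 3 + 1 + 3 + 3 + 1 + 3 + 1 = 16.

16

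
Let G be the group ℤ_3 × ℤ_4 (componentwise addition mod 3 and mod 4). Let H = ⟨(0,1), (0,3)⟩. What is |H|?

|⟨(0,1)⟩| = 4 and |⟨(0,3)⟩| = 4, so |H| is a multiple of lcm(4, 4) = 4 and divides |G| = 12.
Closing under the operation: H = {(0,0), (0,1), (0,2), (0,3)}, so |H| = 4.

4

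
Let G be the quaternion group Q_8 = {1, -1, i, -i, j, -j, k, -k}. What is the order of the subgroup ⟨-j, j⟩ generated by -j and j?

4

|⟨-j⟩| = 4 and |⟨j⟩| = 4, so |H| is a multiple of lcm(4, 4) = 4 and divides |G| = 8.
Closing under the operation: H = {1, -1, j, -j}, so |H| = 4.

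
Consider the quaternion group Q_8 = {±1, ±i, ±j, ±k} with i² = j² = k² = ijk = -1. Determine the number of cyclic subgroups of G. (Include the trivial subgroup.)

5

Each element a generates a cyclic subgroup ⟨a⟩; distinct elements may generate the same one (a cyclic group of order d has φ(d) generators).
Cyclic subgroups by order — order 1: 1; order 2: 1; order 4: 3.
Total: 5.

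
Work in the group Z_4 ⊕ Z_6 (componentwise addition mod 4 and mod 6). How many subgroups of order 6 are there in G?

3

|G| = 24 and 6 | 24, so subgroups of order 6 are possible by Lagrange.
The subgroups of order 6 are: {(0,0), (0,1), (0,2), (0,3), (0,4), (0,5)}; {(0,0), (0,2), (0,4), (2,0), (2,2), (2,4)}; {(0,0), (0,2), (0,4), (2,1), (2,3), (2,5)}.
So G has 3 subgroups of order 6.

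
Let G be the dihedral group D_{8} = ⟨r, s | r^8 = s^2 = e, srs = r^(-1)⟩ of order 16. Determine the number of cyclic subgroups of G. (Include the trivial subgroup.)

A cyclic subgroup of order d is generated by each of its φ(d) elements of order d, so the cyclic subgroups of order d number (#elements of order d)/φ(d).
Cyclic subgroups by order — order 1: 1; order 2: 9; order 4: 1; order 8: 1.
Total: 12.

12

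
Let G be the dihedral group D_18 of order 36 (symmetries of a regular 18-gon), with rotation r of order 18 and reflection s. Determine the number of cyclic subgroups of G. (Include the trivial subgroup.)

Each element a generates a cyclic subgroup ⟨a⟩; distinct elements may generate the same one (a cyclic group of order d has φ(d) generators).
Cyclic subgroups by order — order 1: 1; order 2: 19; order 3: 1; order 6: 1; order 9: 1; order 18: 1.
Total: 24.

24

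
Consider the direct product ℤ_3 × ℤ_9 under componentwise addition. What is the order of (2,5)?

9

The order of (2,5) in Z_3 × Z_9 is lcm(ord(2) in Z_3, ord(5) in Z_9).
ord(2) = 3 and ord(5) = 9, so |⟨(2,5)⟩| = lcm(3, 9) = 9.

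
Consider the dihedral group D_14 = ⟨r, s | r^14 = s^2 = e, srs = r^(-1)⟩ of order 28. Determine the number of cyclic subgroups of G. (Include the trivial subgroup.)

A cyclic subgroup of order d is generated by each of its φ(d) elements of order d, so the cyclic subgroups of order d number (#elements of order d)/φ(d).
Cyclic subgroups by order — order 1: 1; order 2: 15; order 7: 1; order 14: 1.
Total: 18.

18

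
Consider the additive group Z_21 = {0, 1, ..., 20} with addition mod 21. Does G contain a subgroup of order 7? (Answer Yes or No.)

Yes

7 | 21. A subgroup of order 7 is {0, 3, 6, 9, 12, 15, 18}.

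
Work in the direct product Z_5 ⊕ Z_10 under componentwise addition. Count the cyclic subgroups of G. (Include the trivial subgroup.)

Group the elements of G by the cyclic subgroup they generate; each cyclic subgroup of order d accounts for φ(d) elements.
Cyclic subgroups by order — order 1: 1; order 2: 1; order 5: 6; order 10: 6.
Total: 14.

14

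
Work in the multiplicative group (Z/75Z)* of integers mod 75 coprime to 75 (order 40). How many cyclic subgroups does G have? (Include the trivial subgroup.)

12

Each element a generates a cyclic subgroup ⟨a⟩; distinct elements may generate the same one (a cyclic group of order d has φ(d) generators).
Cyclic subgroups by order — order 1: 1; order 2: 3; order 4: 2; order 5: 1; order 10: 3; order 20: 2.
Total: 12.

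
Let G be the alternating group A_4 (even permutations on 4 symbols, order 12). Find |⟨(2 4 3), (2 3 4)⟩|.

|⟨(2 4 3)⟩| = 3 and |⟨(2 3 4)⟩| = 3, so |H| is a multiple of lcm(3, 3) = 3 and divides |G| = 12.
Closing under the operation: H = {e, (2 3 4), (2 4 3)}, so |H| = 3.

3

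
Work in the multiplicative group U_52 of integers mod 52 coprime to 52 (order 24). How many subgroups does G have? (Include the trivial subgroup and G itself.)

|G| = 24, so by Lagrange every subgroup order divides 24. Divisors: 1, 2, 3, 4, 6, 8, 12, 24.
Subgroups by order — order 1: 1; order 2: 3; order 3: 1; order 4: 3; order 6: 3; order 8: 1; order 12: 3; order 24: 1.
Total: 1 + 3 + 1 + 3 + 3 + 1 + 3 + 1 = 16.

16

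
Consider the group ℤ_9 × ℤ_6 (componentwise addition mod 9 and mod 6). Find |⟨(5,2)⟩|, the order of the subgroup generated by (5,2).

9

The order of (5,2) in Z_9 × Z_6 is lcm(ord(5) in Z_9, ord(2) in Z_6).
ord(5) = 9 and ord(2) = 3, so |⟨(5,2)⟩| = lcm(9, 3) = 9.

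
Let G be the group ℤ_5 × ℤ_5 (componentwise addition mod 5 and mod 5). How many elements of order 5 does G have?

24

An element (a,b) has order lcm(ord(a), ord(b)); count pairs with lcm equal to 5.
Enumerating gives 24 such elements.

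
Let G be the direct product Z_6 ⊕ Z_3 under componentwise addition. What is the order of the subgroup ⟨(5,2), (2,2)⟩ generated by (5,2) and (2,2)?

6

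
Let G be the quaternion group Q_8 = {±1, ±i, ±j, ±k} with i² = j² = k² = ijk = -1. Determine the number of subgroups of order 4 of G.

3

|G| = 8 and 4 | 8, so subgroups of order 4 are possible by Lagrange.
The subgroups of order 4 are: {1, -1, i, -i}; {1, -1, j, -j}; {1, -1, k, -k}.
So G has 3 subgroups of order 4.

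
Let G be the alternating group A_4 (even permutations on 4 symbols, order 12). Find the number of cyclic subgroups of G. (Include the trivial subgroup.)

A cyclic subgroup of order d is generated by each of its φ(d) elements of order d, so the cyclic subgroups of order d number (#elements of order d)/φ(d).
Cyclic subgroups by order — order 1: 1; order 2: 3; order 3: 4.
Total: 8.

8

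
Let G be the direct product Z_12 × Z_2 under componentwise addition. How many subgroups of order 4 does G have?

|G| = 24 and 4 | 24, so subgroups of order 4 are possible by Lagrange.
The subgroups of order 4 are: {(0,0), (0,1), (6,0), (6,1)}; {(0,0), (3,0), (6,0), (9,0)}; {(0,0), (3,1), (6,0), (9,1)}.
So G has 3 subgroups of order 4.

3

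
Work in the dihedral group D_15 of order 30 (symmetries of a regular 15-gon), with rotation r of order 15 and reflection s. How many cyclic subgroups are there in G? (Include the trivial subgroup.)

19

A cyclic subgroup of order d is generated by each of its φ(d) elements of order d, so the cyclic subgroups of order d number (#elements of order d)/φ(d).
Cyclic subgroups by order — order 1: 1; order 2: 15; order 3: 1; order 5: 1; order 15: 1.
Total: 19.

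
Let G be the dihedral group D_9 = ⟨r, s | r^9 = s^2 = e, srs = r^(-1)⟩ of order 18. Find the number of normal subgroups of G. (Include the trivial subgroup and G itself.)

4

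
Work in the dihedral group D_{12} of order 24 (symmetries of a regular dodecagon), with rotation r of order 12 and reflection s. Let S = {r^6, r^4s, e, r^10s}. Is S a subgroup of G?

Yes

|S| = 4 divides |G| = 24, consistent with Lagrange.
S contains the identity, every element's inverse is in S, and S is closed under ·: it is a subgroup.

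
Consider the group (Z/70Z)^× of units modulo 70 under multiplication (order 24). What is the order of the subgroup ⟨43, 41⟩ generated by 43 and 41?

|⟨43⟩| = 4 and |⟨41⟩| = 2, so |H| is a multiple of lcm(4, 2) = 4 and divides |G| = 24.
Closing under the operation: H = {1, 13, 27, 29, 41, 43, 57, 69}, so |H| = 8.

8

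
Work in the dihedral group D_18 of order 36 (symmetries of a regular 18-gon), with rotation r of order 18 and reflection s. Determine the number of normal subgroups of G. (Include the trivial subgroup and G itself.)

G has 45 subgroups. Checking conjugation-invariance by order — order 1: 1/1 normal; order 2: 1/19 normal; order 3: 1/1 normal; order 4: 0/9 normal; order 6: 1/7 normal; order 9: 1/1 normal; order 12: 0/3 normal; order 18: 3/3 normal; order 36: 1/1 normal.
Total normal subgroups: 9.

9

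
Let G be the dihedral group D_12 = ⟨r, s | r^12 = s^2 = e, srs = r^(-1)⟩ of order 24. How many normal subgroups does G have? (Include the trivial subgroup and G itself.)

G has 34 subgroups. Checking conjugation-invariance by order — order 1: 1/1 normal; order 2: 1/13 normal; order 3: 1/1 normal; order 4: 1/7 normal; order 6: 1/5 normal; order 8: 0/3 normal; order 12: 3/3 normal; order 24: 1/1 normal.
Total normal subgroups: 9.

9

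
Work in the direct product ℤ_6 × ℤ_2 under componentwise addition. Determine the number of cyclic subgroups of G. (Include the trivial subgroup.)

Group the elements of G by the cyclic subgroup they generate; each cyclic subgroup of order d accounts for φ(d) elements.
Cyclic subgroups by order — order 1: 1; order 2: 3; order 3: 1; order 6: 3.
Total: 8.

8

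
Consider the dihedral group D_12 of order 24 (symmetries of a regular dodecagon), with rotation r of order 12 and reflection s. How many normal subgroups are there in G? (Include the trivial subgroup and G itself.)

G has 34 subgroups. Checking conjugation-invariance by order — order 1: 1/1 normal; order 2: 1/13 normal; order 3: 1/1 normal; order 4: 1/7 normal; order 6: 1/5 normal; order 8: 0/3 normal; order 12: 3/3 normal; order 24: 1/1 normal.
Total normal subgroups: 9.

9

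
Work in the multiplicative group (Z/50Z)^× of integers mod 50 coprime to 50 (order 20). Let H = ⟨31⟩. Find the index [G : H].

|⟨31⟩| = 5 and |G| = 20.
By Lagrange, [G : H] = |G|/|H| = 20/5 = 4.

4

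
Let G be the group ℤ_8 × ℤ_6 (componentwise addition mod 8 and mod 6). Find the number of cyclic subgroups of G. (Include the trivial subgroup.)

16

Group the elements of G by the cyclic subgroup they generate; each cyclic subgroup of order d accounts for φ(d) elements.
Cyclic subgroups by order — order 1: 1; order 2: 3; order 3: 1; order 4: 2; order 6: 3; order 8: 2; order 12: 2; order 24: 2.
Total: 16.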